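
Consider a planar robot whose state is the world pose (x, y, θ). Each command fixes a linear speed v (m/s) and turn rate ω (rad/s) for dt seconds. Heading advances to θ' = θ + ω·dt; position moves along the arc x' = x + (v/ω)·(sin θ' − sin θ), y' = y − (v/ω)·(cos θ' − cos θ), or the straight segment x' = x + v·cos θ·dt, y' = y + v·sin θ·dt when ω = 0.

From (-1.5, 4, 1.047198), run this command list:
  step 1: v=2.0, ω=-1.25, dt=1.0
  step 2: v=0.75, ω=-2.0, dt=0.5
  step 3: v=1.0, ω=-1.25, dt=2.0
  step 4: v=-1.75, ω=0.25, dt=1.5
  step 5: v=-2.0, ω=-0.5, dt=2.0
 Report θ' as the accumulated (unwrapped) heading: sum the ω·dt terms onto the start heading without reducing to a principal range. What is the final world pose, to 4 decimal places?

step 1: θ'=-0.2028 (R=-1.6000) → pose (0.2079, 4.7672, -0.2028)
step 2: θ'=-1.2028 (R=-0.3750) → pose (0.4823, 4.5348, -1.2028)
step 3: θ'=-3.7028 (R=-0.8000) → pose (-0.6899, 3.5697, -3.7028)
step 4: θ'=-3.3278 (R=-7.0000) → pose (1.7396, 2.6170, -3.3278)
step 5: θ'=-4.3278 (R=4.0000) → pose (4.7069, 0.1869, -4.3278)

(4.7069, 0.1869, -4.3278)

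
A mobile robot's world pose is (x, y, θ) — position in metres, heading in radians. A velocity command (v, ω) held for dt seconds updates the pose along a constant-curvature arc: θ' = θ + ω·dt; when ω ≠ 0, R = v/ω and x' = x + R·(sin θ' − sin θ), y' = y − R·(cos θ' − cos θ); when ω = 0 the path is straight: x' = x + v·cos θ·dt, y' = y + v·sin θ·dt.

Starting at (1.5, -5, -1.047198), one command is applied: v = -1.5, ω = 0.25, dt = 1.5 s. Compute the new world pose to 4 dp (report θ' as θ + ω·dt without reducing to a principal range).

(0.0401, -3.3053, -0.6722)

θ' = -1.0472 + 0.25·1.5 = -0.6722
R = v/ω = -1.5/0.25 = -6.0000
x' = 1.5 + -6.0000·(sin -0.6722 − sin -1.0472) = 0.0401
y' = -5 − -6.0000·(cos -0.6722 − cos -1.0472) = -3.3053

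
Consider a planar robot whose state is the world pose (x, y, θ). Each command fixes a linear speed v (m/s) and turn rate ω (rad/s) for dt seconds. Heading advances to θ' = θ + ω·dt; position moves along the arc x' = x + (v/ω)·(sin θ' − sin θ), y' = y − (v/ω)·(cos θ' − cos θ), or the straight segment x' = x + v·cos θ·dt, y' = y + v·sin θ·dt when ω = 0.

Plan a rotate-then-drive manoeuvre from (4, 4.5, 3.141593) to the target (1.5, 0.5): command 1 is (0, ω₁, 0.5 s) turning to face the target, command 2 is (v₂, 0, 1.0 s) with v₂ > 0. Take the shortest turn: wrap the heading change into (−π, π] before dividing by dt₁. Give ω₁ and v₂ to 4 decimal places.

ω₁ = 2.0244, v₂ = 4.7170

heading to target = atan2(0.5−4.5, 1.5−4) = -2.1294
Δθ = wrap(-2.1294 − 3.1416) = 1.0122; ω₁ = Δθ/dt₁ = 2.0244
distance = √((1.5−4)² + (0.5−4.5)²) = 4.7170; v₂ = distance/dt₂ = 4.7170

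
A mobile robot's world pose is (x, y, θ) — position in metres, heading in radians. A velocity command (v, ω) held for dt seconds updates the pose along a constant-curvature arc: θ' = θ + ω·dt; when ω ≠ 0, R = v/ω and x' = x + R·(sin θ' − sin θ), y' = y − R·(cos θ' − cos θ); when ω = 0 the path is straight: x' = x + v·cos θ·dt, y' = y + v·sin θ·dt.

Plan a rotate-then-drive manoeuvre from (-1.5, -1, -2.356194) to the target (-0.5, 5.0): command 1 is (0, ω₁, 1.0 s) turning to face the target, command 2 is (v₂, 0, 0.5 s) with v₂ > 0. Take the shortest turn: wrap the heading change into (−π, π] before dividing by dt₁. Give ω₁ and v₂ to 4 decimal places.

heading to target = atan2(5−-1, -0.5−-1.5) = 1.4056
Δθ = wrap(1.4056 − -2.3562) = -2.5213; ω₁ = Δθ/dt₁ = -2.5213
distance = √((-0.5−-1.5)² + (5−-1)²) = 6.0828; v₂ = distance/dt₂ = 12.1655

ω₁ = -2.5213, v₂ = 12.1655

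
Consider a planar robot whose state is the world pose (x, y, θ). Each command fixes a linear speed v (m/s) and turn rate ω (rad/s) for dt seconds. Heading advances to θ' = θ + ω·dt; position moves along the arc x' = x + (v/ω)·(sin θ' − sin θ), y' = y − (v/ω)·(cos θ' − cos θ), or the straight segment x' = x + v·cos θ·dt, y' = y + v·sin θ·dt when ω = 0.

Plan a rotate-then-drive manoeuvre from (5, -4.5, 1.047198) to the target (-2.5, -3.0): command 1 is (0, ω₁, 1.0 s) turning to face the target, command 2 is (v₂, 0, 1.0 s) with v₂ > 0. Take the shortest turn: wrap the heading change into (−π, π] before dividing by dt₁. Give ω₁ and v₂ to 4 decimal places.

heading to target = atan2(-3−-4.5, -2.5−5) = 2.9442
Δθ = wrap(2.9442 − 1.0472) = 1.8970; ω₁ = Δθ/dt₁ = 1.8970
distance = √((-2.5−5)² + (-3−-4.5)²) = 7.6485; v₂ = distance/dt₂ = 7.6485

ω₁ = 1.8970, v₂ = 7.6485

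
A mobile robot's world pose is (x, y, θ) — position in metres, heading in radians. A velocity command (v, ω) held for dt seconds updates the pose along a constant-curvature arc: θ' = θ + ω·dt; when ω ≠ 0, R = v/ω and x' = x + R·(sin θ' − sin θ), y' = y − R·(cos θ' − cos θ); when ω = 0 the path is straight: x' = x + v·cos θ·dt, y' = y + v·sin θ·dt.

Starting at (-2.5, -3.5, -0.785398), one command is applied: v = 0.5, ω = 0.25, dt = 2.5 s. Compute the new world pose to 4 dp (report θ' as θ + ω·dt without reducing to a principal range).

(-1.4052, -4.0601, -0.1604)

θ' = -0.7854 + 0.25·2.5 = -0.1604
R = v/ω = 0.5/0.25 = 2.0000
x' = -2.5 + 2.0000·(sin -0.1604 − sin -0.7854) = -1.4052
y' = -3.5 − 2.0000·(cos -0.1604 − cos -0.7854) = -4.0601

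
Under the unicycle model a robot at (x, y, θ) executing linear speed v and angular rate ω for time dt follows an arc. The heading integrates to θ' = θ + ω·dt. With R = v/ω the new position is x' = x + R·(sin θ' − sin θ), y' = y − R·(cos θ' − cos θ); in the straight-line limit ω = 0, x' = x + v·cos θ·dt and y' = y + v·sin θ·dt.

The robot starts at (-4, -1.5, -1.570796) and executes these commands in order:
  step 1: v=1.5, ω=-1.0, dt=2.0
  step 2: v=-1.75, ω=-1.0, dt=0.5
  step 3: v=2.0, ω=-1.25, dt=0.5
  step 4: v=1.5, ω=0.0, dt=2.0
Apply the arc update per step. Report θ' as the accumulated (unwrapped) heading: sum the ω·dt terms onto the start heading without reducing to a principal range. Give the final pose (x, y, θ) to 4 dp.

(-5.8182, 0.5227, -4.6958)

step 1: θ'=-3.5708 (R=-1.5000) → pose (-6.1242, -2.8639, -3.5708)
step 2: θ'=-4.0708 (R=1.7500) → pose (-5.4505, -3.4079, -4.0708)
step 3: θ'=-4.6958 (R=-1.6000) → pose (-5.7684, -2.4769, -4.6958)
step 4: θ'=-4.6958 (straight) → pose (-5.8182, 0.5227, -4.6958)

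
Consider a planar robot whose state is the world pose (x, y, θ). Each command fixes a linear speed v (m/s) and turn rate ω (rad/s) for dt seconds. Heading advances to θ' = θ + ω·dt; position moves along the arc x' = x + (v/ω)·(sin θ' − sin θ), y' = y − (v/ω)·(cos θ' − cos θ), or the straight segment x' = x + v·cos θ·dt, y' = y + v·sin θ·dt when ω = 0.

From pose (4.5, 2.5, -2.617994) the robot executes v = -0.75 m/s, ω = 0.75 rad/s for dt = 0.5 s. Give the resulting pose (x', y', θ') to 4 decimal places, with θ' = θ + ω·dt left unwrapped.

(4.7825, 2.7433, -2.2430)

θ' = -2.6180 + 0.75·0.5 = -2.2430
R = v/ω = -0.75/0.75 = -1.0000
x' = 4.5 + -1.0000·(sin -2.2430 − sin -2.6180) = 4.7825
y' = 2.5 − -1.0000·(cos -2.2430 − cos -2.6180) = 2.7433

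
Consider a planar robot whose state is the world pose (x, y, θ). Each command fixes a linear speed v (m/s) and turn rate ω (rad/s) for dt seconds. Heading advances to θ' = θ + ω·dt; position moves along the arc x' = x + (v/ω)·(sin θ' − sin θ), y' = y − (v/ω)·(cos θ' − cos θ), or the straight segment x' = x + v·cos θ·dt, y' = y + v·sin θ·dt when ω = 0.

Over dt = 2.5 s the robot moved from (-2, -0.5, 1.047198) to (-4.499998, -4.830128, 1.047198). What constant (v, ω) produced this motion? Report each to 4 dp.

Δθ = 1.047198 − 1.047198 = 0.000000
ω = Δθ/dt = 0.000000/2.5 = 0.0000
ω = 0 → v = (Δx·cos θ + Δy·sin θ)/dt = -2.0000

v = -2.0000, ω = 0.0000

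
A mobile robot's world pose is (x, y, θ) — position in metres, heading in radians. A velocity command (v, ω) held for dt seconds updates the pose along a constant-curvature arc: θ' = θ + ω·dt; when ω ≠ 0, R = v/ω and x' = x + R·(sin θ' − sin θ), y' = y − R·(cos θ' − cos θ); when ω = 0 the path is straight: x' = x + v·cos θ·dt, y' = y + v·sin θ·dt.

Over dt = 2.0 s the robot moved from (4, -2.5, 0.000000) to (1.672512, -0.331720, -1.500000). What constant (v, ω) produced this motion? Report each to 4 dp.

Δθ = -1.500000 − 0.000000 = -1.500000
ω = Δθ/dt = -1.500000/2.0 = -0.7500
R = Δx/(sin θ' − sin θ) = 2.3333
v = R·ω = 2.3333·-0.7500 = -1.7500

v = -1.7500, ω = -0.7500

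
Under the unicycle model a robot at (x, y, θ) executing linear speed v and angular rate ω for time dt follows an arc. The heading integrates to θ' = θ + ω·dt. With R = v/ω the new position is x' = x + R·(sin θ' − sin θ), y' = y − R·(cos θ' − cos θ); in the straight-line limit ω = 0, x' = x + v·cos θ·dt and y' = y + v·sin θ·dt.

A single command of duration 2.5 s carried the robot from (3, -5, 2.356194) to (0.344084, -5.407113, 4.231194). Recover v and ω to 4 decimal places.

v = 1.2500, ω = 0.7500

Δθ = 4.231194 − 2.356194 = 1.875000
ω = Δθ/dt = 1.875000/2.5 = 0.7500
R = Δx/(sin θ' − sin θ) = 1.6667
v = R·ω = 1.6667·0.7500 = 1.2500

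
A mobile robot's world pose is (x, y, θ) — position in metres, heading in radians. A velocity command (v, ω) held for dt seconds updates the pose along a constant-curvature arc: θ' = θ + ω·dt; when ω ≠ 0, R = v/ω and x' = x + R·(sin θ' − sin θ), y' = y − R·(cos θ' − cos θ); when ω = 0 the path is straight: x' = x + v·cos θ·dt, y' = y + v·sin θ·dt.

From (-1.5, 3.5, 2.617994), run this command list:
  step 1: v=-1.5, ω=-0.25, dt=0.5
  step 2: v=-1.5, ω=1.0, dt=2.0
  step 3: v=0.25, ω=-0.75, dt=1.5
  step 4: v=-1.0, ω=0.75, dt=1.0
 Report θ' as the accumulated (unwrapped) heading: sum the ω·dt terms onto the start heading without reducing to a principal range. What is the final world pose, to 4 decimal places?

step 1: θ'=2.4930 (R=6.0000) → pose (-0.8756, 3.0854, 2.4930)
step 2: θ'=4.4930 (R=-1.5000) → pose (1.4946, 3.9544, 4.4930)
step 3: θ'=3.3680 (R=-0.3333) → pose (1.2441, 3.7021, 3.3680)
step 4: θ'=4.1180 (R=-1.3333) → pose (2.0494, 4.2547, 4.1180)

(2.0494, 4.2547, 4.1180)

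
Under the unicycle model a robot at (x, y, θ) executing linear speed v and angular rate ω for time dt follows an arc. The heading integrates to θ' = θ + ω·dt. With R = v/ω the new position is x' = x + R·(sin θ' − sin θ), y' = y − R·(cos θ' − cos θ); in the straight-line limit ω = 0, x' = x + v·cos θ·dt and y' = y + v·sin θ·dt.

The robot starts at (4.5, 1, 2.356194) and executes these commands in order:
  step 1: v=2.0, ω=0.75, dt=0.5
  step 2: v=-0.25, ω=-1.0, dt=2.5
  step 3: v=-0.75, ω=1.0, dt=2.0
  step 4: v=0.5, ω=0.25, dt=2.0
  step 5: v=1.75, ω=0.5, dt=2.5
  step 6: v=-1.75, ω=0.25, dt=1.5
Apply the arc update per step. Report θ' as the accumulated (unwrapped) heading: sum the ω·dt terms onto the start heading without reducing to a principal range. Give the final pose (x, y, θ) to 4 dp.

(-0.2179, 1.8651, 4.3562)

step 1: θ'=2.7312 (R=2.6667) → pose (3.6783, 1.5596, 2.7312)
step 2: θ'=0.2312 (R=0.2500) → pose (3.6359, 1.0870, 0.2312)
step 3: θ'=2.2312 (R=-0.7500) → pose (3.2154, -0.1031, 2.2312)
step 4: θ'=2.7312 (R=2.0000) → pose (2.4339, 0.5040, 2.7312)
step 5: θ'=3.9812 (R=3.5000) → pose (-1.5679, -0.3682, 3.9812)
step 6: θ'=4.3562 (R=-7.0000) → pose (-0.2179, 1.8651, 4.3562)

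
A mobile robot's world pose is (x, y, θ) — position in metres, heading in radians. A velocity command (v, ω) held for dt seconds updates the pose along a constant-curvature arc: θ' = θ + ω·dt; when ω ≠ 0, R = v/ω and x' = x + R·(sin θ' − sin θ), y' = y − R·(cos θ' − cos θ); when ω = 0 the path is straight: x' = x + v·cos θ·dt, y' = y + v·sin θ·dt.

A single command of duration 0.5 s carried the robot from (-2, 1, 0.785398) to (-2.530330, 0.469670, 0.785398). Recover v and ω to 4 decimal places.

Δθ = 0.785398 − 0.785398 = 0.000000
ω = Δθ/dt = 0.000000/0.5 = 0.0000
ω = 0 → v = (Δx·cos θ + Δy·sin θ)/dt = -1.5000

v = -1.5000, ω = 0.0000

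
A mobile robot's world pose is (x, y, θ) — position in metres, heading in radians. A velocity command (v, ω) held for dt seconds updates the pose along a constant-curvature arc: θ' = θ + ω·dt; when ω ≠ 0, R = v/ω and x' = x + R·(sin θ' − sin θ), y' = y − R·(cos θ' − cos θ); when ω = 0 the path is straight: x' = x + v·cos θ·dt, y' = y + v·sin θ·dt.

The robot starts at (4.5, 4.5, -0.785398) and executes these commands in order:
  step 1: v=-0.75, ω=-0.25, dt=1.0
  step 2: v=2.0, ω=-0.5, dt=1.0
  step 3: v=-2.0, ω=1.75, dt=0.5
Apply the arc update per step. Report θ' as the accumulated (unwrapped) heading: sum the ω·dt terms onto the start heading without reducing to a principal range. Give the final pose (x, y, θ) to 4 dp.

step 1: θ'=-1.0354 (R=3.0000) → pose (4.0411, 5.0908, -1.0354)
step 2: θ'=-1.5354 (R=-4.0000) → pose (4.5984, 3.1916, -1.5354)
step 3: θ'=-0.6604 (R=-1.1429) → pose (4.1573, 4.0537, -0.6604)

(4.1573, 4.0537, -0.6604)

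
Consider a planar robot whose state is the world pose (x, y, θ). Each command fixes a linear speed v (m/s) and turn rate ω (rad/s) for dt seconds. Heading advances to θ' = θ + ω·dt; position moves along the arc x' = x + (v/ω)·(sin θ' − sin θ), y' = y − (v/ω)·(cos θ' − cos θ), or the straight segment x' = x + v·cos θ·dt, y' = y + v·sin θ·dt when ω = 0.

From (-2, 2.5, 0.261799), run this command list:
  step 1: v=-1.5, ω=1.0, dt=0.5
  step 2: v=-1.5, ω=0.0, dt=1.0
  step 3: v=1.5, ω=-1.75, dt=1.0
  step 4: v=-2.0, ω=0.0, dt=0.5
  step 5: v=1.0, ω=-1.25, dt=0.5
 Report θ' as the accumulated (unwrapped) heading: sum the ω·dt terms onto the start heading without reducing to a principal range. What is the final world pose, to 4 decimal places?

(-2.8441, 1.3135, -1.6132)

step 1: θ'=0.7618 (R=-1.5000) → pose (-2.6471, 2.1365, 0.7618)
step 2: θ'=0.7618 (straight) → pose (-3.7325, 1.1012, 0.7618)
step 3: θ'=-0.9882 (R=-0.8571) → pose (-2.4251, 0.9525, -0.9882)
step 4: θ'=-0.9882 (straight) → pose (-2.9753, 1.7876, -0.9882)
step 5: θ'=-1.6132 (R=-0.8000) → pose (-2.8441, 1.3135, -1.6132)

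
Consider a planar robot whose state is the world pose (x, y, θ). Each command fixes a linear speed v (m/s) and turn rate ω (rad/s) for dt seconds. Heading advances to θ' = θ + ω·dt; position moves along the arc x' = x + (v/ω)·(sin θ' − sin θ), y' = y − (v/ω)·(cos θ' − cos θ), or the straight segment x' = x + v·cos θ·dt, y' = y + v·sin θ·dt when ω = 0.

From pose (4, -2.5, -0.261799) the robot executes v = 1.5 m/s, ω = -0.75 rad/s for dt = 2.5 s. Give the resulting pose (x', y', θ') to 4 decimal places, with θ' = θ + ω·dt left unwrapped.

θ' = -0.2618 + -0.75·2.5 = -2.1368
R = v/ω = 1.5/-0.75 = -2.0000
x' = 4 + -2.0000·(sin -2.1368 − sin -0.2618) = 5.1705
y' = -2.5 − -2.0000·(cos -2.1368 − cos -0.2618) = -5.5044

(5.1705, -5.5044, -2.1368)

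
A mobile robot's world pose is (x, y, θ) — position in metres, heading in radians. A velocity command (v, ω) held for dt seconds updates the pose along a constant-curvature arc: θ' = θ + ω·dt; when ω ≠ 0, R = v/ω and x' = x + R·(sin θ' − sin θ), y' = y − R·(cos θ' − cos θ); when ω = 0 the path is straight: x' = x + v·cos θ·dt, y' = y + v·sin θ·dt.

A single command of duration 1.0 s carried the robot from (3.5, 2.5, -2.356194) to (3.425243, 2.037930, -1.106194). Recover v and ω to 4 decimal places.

v = 0.5000, ω = 1.2500

Δθ = -1.106194 − -2.356194 = 1.250000
ω = Δθ/dt = 1.250000/1.0 = 1.2500
R = −Δy/(cos θ' − cos θ) = 0.4000
v = R·ω = 0.4000·1.2500 = 0.5000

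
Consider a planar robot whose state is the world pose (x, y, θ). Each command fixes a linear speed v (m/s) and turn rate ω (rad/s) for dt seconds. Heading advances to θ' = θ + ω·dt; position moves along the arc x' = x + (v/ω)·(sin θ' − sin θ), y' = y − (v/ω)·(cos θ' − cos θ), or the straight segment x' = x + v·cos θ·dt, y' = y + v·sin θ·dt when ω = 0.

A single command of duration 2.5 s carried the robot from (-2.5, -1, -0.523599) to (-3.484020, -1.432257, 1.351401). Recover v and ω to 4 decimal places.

Δθ = 1.351401 − -0.523599 = 1.875000
ω = Δθ/dt = 1.875000/2.5 = 0.7500
R = Δx/(sin θ' − sin θ) = -0.6667
v = R·ω = -0.6667·0.7500 = -0.5000

v = -0.5000, ω = 0.7500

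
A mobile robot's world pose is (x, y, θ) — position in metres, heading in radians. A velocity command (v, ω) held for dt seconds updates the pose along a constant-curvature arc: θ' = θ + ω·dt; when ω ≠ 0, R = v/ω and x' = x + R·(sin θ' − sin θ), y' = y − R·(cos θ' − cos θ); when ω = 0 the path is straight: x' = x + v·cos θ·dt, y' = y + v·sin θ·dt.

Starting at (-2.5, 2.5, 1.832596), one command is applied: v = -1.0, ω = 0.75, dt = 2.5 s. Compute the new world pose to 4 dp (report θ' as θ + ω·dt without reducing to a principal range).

θ' = 1.8326 + 0.75·2.5 = 3.7076
R = v/ω = -1.0/0.75 = -1.3333
x' = -2.5 + -1.3333·(sin 3.7076 − sin 1.8326) = -0.4971
y' = 2.5 − -1.3333·(cos 3.7076 − cos 1.8326) = 1.7197

(-0.4971, 1.7197, 3.7076)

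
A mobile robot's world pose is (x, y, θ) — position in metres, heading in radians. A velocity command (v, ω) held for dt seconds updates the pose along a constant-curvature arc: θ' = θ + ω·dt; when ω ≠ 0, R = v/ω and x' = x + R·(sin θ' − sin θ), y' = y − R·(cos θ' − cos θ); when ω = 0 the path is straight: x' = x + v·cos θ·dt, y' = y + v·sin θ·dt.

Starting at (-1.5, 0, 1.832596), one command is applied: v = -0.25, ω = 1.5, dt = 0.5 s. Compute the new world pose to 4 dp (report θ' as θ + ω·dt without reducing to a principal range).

(-1.4274, -0.0982, 2.5826)

θ' = 1.8326 + 1.5·0.5 = 2.5826
R = v/ω = -0.25/1.5 = -0.1667
x' = -1.5 + -0.1667·(sin 2.5826 − sin 1.8326) = -1.4274
y' = 0 − -0.1667·(cos 2.5826 − cos 1.8326) = -0.0982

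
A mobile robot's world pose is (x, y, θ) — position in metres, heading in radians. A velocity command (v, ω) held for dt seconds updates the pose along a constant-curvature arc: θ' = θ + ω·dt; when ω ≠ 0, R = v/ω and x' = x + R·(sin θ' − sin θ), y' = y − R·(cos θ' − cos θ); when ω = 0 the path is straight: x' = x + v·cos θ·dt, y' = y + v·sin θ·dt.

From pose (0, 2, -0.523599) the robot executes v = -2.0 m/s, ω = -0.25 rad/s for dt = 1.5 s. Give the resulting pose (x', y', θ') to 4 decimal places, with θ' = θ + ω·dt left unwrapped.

θ' = -0.5236 + -0.25·1.5 = -0.8986
R = v/ω = -2.0/-0.25 = 8.0000
x' = 0 + 8.0000·(sin -0.8986 − sin -0.5236) = -2.2596
y' = 2 − 8.0000·(cos -0.8986 − cos -0.5236) = 3.9465

(-2.2596, 3.9465, -0.8986)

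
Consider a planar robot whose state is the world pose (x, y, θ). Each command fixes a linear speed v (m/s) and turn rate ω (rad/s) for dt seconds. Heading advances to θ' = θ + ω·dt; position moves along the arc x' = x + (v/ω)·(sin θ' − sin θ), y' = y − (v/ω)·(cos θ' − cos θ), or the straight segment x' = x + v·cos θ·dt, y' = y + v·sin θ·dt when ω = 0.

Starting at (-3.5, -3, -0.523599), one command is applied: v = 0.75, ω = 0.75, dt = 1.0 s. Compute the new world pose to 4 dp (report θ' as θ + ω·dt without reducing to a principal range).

(-2.7755, -3.1085, 0.2264)

θ' = -0.5236 + 0.75·1.0 = 0.2264
R = v/ω = 0.75/0.75 = 1.0000
x' = -3.5 + 1.0000·(sin 0.2264 − sin -0.5236) = -2.7755
y' = -3 − 1.0000·(cos 0.2264 − cos -0.5236) = -3.1085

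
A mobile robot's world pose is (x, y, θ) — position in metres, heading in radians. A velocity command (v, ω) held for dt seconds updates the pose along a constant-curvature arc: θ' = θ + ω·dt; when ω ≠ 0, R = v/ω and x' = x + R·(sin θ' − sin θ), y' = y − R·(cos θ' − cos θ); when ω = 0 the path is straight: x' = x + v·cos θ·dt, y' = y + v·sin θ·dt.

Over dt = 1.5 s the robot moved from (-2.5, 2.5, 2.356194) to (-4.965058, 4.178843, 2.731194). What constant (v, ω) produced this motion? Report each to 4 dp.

Δθ = 2.731194 − 2.356194 = 0.375000
ω = Δθ/dt = 0.375000/1.5 = 0.2500
R = Δx/(sin θ' − sin θ) = 8.0000
v = R·ω = 8.0000·0.2500 = 2.0000

v = 2.0000, ω = 0.2500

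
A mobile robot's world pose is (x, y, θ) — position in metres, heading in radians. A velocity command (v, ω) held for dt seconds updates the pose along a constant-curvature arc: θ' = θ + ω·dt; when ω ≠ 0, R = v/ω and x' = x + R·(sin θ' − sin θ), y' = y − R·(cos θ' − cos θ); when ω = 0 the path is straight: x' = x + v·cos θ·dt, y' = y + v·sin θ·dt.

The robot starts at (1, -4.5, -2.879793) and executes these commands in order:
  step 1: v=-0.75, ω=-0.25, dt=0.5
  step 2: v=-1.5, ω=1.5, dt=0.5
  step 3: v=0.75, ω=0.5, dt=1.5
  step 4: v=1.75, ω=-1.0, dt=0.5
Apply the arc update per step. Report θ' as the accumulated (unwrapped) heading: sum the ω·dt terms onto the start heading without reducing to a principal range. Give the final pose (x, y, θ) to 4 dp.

step 1: θ'=-3.0048 (R=3.0000) → pose (1.3673, -4.4258, -3.0048)
step 2: θ'=-2.2548 (R=-1.0000) → pose (2.0060, -4.0670, -2.2548)
step 3: θ'=-1.5048 (R=1.5000) → pose (1.6719, -5.1138, -1.5048)
step 4: θ'=-2.0048 (R=-1.7500) → pose (1.5134, -5.9651, -2.0048)

(1.5134, -5.9651, -2.0048)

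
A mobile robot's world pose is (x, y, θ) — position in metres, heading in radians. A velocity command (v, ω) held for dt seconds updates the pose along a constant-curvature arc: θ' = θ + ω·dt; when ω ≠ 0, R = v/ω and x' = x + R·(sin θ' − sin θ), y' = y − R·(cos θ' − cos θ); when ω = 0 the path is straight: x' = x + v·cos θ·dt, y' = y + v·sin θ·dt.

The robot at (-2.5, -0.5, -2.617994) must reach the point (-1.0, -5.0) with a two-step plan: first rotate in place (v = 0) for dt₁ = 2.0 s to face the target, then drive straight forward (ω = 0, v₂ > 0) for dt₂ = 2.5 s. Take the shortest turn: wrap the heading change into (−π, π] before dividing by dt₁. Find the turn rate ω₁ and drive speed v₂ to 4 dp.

heading to target = atan2(-5−-0.5, -1−-2.5) = -1.2490
Δθ = wrap(-1.2490 − -2.6180) = 1.3689; ω₁ = Δθ/dt₁ = 0.6845
distance = √((-1−-2.5)² + (-5−-0.5)²) = 4.7434; v₂ = distance/dt₂ = 1.8974

ω₁ = 0.6845, v₂ = 1.8974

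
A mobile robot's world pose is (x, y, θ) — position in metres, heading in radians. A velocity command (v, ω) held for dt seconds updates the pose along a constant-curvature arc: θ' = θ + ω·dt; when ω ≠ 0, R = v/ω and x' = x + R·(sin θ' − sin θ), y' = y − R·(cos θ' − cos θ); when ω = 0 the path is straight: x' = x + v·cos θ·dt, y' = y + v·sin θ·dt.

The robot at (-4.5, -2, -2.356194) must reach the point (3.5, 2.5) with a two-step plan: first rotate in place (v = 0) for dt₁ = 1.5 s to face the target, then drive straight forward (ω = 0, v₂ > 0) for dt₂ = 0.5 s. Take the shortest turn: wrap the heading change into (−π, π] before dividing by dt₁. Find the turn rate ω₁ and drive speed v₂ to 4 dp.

heading to target = atan2(2.5−-2, 3.5−-4.5) = 0.5124
Δθ = wrap(0.5124 − -2.3562) = 2.8686; ω₁ = Δθ/dt₁ = 1.9124
distance = √((3.5−-4.5)² + (2.5−-2)²) = 9.1788; v₂ = distance/dt₂ = 18.3576

ω₁ = 1.9124, v₂ = 18.3576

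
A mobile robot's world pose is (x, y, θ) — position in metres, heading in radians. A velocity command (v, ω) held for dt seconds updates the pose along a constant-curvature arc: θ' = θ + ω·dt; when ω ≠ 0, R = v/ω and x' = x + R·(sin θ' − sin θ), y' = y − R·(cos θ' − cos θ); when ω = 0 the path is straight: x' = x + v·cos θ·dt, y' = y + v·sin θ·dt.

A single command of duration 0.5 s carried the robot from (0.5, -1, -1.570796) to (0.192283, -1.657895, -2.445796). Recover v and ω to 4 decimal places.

Δθ = -2.445796 − -1.570796 = -0.875000
ω = Δθ/dt = -0.875000/0.5 = -1.7500
R = −Δy/(cos θ' − cos θ) = -0.8571
v = R·ω = -0.8571·-1.7500 = 1.5000

v = 1.5000, ω = -1.7500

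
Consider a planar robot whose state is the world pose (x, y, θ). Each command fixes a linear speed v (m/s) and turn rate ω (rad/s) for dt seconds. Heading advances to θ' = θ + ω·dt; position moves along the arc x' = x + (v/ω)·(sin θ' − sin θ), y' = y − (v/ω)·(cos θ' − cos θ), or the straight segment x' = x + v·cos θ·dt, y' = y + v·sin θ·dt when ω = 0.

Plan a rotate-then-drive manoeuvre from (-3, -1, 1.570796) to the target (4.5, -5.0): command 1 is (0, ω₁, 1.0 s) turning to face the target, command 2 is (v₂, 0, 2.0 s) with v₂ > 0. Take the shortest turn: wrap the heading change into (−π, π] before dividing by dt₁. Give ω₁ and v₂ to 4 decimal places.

heading to target = atan2(-5−-1, 4.5−-3) = -0.4900
Δθ = wrap(-0.4900 − 1.5708) = -2.0608; ω₁ = Δθ/dt₁ = -2.0608
distance = √((4.5−-3)² + (-5−-1)²) = 8.5000; v₂ = distance/dt₂ = 4.2500

ω₁ = -2.0608, v₂ = 4.2500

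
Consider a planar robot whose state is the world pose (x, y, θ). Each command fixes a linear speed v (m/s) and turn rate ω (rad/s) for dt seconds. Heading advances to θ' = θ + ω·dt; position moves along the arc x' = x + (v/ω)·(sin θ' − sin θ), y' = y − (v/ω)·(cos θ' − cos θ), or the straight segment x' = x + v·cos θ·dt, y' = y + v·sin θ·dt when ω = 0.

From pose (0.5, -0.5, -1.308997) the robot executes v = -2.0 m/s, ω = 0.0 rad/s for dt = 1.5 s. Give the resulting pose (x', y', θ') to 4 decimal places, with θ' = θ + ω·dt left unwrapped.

θ' = -1.3090 + 0.0·1.5 = -1.3090
ω = 0 → straight: x' = 0.5 + -2.0·cos(-1.3090)·1.5 = -0.2765
y' = -0.5 + -2.0·sin(-1.3090)·1.5 = 2.3978

(-0.2765, 2.3978, -1.3090)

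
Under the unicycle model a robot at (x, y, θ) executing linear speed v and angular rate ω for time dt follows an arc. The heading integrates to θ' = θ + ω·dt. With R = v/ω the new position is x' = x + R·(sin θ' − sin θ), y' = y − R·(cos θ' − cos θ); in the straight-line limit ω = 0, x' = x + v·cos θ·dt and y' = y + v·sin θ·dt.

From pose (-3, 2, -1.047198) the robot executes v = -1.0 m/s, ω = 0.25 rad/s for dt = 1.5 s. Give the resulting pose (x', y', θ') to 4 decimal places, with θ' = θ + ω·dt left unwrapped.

(-3.9733, 3.1298, -0.6722)

θ' = -1.0472 + 0.25·1.5 = -0.6722
R = v/ω = -1.0/0.25 = -4.0000
x' = -3 + -4.0000·(sin -0.6722 − sin -1.0472) = -3.9733
y' = 2 − -4.0000·(cos -0.6722 − cos -1.0472) = 3.1298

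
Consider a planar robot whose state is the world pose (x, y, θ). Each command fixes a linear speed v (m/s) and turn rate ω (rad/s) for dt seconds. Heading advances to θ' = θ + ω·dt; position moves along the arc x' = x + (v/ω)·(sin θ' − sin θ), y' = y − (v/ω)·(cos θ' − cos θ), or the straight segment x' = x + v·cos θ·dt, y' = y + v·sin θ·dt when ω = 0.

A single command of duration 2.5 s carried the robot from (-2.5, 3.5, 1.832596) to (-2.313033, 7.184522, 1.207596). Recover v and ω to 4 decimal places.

Δθ = 1.207596 − 1.832596 = -0.625000
ω = Δθ/dt = -0.625000/2.5 = -0.2500
R = −Δy/(cos θ' − cos θ) = -6.0000
v = R·ω = -6.0000·-0.2500 = 1.5000

v = 1.5000, ω = -0.2500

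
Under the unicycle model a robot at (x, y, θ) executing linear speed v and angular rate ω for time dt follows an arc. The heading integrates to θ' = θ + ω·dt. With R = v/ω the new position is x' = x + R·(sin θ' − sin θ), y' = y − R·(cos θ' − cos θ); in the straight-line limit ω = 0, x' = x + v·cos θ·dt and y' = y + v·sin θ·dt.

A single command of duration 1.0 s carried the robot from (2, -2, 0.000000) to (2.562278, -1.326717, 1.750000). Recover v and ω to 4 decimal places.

v = 1.0000, ω = 1.7500

Δθ = 1.750000 − 0.000000 = 1.750000
ω = Δθ/dt = 1.750000/1.0 = 1.7500
R = −Δy/(cos θ' − cos θ) = 0.5714
v = R·ω = 0.5714·1.7500 = 1.0000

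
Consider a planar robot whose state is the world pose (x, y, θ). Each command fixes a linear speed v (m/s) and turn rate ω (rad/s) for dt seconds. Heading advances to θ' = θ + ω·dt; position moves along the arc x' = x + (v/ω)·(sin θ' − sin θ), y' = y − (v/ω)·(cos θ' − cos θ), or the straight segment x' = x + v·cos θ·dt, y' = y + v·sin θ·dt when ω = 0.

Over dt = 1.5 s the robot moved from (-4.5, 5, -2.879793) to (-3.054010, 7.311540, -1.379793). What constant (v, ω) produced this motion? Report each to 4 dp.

Δθ = -1.379793 − -2.879793 = 1.500000
ω = Δθ/dt = 1.500000/1.5 = 1.0000
R = −Δy/(cos θ' − cos θ) = -2.0000
v = R·ω = -2.0000·1.0000 = -2.0000

v = -2.0000, ω = 1.0000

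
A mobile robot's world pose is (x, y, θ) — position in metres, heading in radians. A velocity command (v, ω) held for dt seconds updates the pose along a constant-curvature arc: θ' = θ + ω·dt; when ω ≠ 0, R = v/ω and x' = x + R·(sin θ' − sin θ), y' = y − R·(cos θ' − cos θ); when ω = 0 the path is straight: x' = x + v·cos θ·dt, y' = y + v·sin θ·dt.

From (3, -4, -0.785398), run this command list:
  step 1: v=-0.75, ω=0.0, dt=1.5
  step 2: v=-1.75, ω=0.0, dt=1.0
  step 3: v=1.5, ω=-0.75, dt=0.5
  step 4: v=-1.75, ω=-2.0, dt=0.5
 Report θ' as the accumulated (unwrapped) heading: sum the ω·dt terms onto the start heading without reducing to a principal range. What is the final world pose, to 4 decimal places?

step 1: θ'=-0.7854 (straight) → pose (2.2045, -3.2045, -0.7854)
step 2: θ'=-0.7854 (straight) → pose (0.9671, -1.9671, -0.7854)
step 3: θ'=-1.1604 (R=-2.0000) → pose (1.3868, -2.5833, -1.1604)
step 4: θ'=-2.1604 (R=0.8750) → pose (1.4619, -1.7477, -2.1604)

(1.4619, -1.7477, -2.1604)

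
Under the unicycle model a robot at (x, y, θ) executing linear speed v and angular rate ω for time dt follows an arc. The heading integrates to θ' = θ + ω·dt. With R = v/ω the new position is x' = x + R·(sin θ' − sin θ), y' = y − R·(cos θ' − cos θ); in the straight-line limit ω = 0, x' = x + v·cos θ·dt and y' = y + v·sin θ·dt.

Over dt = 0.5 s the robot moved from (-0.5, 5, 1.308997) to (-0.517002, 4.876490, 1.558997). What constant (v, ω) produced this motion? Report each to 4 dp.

v = -0.2500, ω = 0.5000

Δθ = 1.558997 − 1.308997 = 0.250000
ω = Δθ/dt = 0.250000/0.5 = 0.5000
R = −Δy/(cos θ' − cos θ) = -0.5000
v = R·ω = -0.5000·0.5000 = -0.2500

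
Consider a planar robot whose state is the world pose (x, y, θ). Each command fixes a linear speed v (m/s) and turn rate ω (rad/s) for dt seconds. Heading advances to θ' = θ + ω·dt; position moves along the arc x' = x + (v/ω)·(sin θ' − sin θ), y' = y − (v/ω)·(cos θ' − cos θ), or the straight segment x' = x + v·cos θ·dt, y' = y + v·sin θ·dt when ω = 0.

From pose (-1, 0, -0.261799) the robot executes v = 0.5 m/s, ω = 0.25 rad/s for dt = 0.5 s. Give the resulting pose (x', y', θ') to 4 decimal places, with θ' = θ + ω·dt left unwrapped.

θ' = -0.2618 + 0.25·0.5 = -0.1368
R = v/ω = 0.5/0.25 = 2.0000
x' = -1 + 2.0000·(sin -0.1368 − sin -0.2618) = -0.7551
y' = 0 − 2.0000·(cos -0.1368 − cos -0.2618) = -0.0495

(-0.7551, -0.0495, -0.1368)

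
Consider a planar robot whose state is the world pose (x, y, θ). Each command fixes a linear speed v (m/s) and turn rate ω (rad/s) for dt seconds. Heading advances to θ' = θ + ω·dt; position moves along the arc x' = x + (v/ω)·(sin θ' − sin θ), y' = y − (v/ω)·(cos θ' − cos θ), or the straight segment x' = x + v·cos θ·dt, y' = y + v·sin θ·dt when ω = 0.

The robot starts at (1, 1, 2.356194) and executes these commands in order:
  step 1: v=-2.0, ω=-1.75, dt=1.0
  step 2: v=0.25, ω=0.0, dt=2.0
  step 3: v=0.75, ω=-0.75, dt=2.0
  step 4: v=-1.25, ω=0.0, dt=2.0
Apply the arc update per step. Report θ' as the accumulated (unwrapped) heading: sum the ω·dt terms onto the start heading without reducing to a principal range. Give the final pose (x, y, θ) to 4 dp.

step 1: θ'=0.6062 (R=1.1429) → pose (0.8430, -0.7473, 0.6062)
step 2: θ'=0.6062 (straight) → pose (1.2539, -0.4625, 0.6062)
step 3: θ'=-0.8938 (R=-1.0000) → pose (2.6031, -0.6578, -0.8938)
step 4: θ'=-0.8938 (straight) → pose (1.0370, 1.2908, -0.8938)

(1.0370, 1.2908, -0.8938)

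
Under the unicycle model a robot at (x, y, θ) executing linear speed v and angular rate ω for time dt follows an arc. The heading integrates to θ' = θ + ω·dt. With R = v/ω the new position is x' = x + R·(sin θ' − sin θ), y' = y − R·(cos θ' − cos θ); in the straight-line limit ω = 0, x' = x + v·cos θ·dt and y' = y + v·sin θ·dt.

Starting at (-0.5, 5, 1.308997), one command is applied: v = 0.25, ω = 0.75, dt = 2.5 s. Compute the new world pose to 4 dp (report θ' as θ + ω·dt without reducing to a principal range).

(-0.8361, 5.4193, 3.1840)

θ' = 1.3090 + 0.75·2.5 = 3.1840
R = v/ω = 0.25/0.75 = 0.3333
x' = -0.5 + 0.3333·(sin 3.1840 − sin 1.3090) = -0.8361
y' = 5 − 0.3333·(cos 3.1840 − cos 1.3090) = 5.4193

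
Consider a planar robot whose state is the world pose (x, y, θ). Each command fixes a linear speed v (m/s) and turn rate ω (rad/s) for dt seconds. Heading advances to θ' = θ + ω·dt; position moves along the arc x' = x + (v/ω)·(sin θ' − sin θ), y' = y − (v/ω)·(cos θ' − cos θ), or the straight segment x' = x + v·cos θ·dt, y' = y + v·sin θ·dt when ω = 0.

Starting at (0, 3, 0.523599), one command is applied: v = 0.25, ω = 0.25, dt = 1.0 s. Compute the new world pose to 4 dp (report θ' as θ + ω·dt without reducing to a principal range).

(0.1987, 3.1506, 0.7736)

θ' = 0.5236 + 0.25·1.0 = 0.7736
R = v/ω = 0.25/0.25 = 1.0000
x' = 0 + 1.0000·(sin 0.7736 − sin 0.5236) = 0.1987
y' = 3 − 1.0000·(cos 0.7736 − cos 0.5236) = 3.1506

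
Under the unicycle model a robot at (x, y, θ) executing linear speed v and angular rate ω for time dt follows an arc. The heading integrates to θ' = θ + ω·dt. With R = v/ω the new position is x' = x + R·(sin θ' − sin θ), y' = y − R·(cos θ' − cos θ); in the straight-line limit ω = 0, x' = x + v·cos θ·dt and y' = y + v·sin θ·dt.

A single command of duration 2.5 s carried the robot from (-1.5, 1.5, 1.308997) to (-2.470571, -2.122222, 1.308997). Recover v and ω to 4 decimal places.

v = -1.5000, ω = 0.0000

Δθ = 1.308997 − 1.308997 = 0.000000
ω = Δθ/dt = 0.000000/2.5 = 0.0000
ω = 0 → v = (Δx·cos θ + Δy·sin θ)/dt = -1.5000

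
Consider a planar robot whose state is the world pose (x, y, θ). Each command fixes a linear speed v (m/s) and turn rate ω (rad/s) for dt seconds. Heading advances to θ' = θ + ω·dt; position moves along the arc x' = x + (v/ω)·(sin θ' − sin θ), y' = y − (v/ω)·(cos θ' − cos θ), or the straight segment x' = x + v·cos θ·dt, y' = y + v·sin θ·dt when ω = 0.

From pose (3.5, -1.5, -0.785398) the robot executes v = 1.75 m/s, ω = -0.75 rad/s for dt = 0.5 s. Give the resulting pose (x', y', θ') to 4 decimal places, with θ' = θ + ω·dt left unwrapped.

(3.9897, -2.2190, -1.1604)

θ' = -0.7854 + -0.75·0.5 = -1.1604
R = v/ω = 1.75/-0.75 = -2.3333
x' = 3.5 + -2.3333·(sin -1.1604 − sin -0.7854) = 3.9897
y' = -1.5 − -2.3333·(cos -1.1604 − cos -0.7854) = -2.2190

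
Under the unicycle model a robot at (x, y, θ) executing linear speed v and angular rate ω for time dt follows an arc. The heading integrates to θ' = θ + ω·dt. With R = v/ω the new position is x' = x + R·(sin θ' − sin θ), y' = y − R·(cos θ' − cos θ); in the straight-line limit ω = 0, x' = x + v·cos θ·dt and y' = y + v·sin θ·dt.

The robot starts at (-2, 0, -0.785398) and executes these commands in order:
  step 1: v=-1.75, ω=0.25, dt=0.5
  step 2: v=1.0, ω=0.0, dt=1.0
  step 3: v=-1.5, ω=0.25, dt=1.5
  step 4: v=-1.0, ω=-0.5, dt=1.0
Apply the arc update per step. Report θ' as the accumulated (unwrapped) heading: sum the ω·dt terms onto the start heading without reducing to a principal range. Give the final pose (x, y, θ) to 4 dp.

(-4.7085, 1.4888, -0.7854)

step 1: θ'=-0.6604 (R=-7.0000) → pose (-2.6557, 0.5785, -0.6604)
step 2: θ'=-0.6604 (straight) → pose (-1.8660, -0.0349, -0.6604)
step 3: θ'=-0.2854 (R=-6.0000) → pose (-3.8573, 0.9839, -0.2854)
step 4: θ'=-0.7854 (R=2.0000) → pose (-4.7085, 1.4888, -0.7854)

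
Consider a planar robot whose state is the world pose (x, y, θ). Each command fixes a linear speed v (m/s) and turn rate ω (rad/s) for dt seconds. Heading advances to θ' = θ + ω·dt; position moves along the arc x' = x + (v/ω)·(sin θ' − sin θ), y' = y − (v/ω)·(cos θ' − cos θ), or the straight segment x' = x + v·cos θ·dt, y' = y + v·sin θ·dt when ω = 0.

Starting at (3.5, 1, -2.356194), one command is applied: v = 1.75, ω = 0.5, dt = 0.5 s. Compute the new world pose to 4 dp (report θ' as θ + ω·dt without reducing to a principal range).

θ' = -2.3562 + 0.5·0.5 = -2.1062
R = v/ω = 1.75/0.5 = 3.5000
x' = 3.5 + 3.5000·(sin -2.1062 − sin -2.3562) = 2.9646
y' = 1 − 3.5000·(cos -2.1062 − cos -2.3562) = 0.3108

(2.9646, 0.3108, -2.1062)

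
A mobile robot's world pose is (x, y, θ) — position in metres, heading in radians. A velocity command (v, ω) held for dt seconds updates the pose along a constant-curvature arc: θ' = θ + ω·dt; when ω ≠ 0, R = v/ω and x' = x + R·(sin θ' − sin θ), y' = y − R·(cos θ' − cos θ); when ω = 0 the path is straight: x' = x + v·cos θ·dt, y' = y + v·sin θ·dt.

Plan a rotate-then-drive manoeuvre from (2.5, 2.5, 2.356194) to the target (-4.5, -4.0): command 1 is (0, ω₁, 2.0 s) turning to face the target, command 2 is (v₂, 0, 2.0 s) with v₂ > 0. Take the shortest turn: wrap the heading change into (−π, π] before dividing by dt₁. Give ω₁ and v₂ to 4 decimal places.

heading to target = atan2(-4−2.5, -4.5−2.5) = -2.3932
Δθ = wrap(-2.3932 − 2.3562) = 1.5338; ω₁ = Δθ/dt₁ = 0.7669
distance = √((-4.5−2.5)² + (-4−2.5)²) = 9.5525; v₂ = distance/dt₂ = 4.7762

ω₁ = 0.7669, v₂ = 4.7762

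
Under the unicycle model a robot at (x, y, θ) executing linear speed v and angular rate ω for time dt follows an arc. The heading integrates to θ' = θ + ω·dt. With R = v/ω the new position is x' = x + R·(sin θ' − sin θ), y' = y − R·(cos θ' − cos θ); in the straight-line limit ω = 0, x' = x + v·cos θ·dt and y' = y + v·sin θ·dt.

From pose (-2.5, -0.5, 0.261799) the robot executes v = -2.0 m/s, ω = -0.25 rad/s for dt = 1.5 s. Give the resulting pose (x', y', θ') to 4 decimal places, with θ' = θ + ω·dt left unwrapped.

(-5.4742, -0.7214, -0.1132)

θ' = 0.2618 + -0.25·1.5 = -0.1132
R = v/ω = -2.0/-0.25 = 8.0000
x' = -2.5 + 8.0000·(sin -0.1132 − sin 0.2618) = -5.4742
y' = -0.5 − 8.0000·(cos -0.1132 − cos 0.2618) = -0.7214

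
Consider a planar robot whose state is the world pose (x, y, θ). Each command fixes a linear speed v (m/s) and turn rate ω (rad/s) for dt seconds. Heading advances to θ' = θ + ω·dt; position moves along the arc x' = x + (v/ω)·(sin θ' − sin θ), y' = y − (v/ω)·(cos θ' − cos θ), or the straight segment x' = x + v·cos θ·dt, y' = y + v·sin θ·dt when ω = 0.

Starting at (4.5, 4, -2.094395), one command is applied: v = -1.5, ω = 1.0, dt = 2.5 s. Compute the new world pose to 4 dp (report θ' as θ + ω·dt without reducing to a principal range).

(2.6091, 6.1283, 0.4056)

θ' = -2.0944 + 1.0·2.5 = 0.4056
R = v/ω = -1.5/1.0 = -1.5000
x' = 4.5 + -1.5000·(sin 0.4056 − sin -2.0944) = 2.6091
y' = 4 − -1.5000·(cos 0.4056 − cos -2.0944) = 6.1283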